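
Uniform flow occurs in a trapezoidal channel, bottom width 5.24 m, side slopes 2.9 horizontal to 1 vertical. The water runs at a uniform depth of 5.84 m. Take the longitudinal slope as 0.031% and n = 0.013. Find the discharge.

Q = 377 m³/s

With bottom width b = 5.24 m and side slope z = 2.9: A = (b + zy)y = (5.24 + 2.9×5.84)×5.84 = 129.5 m²; P = b + 2y√(1+z²) = 5.24 + 2×5.84×3.068 = 41.07 m.
Hydraulic radius R = A/P = 129.5/41.07 = 3.153 m.
Manning's equation: Q = (1/n) A R^(2/3) S^(1/2) = (1/0.013) × 129.5 × 3.153^(2/3) × 0.00031^(1/2) = 377 m³/s.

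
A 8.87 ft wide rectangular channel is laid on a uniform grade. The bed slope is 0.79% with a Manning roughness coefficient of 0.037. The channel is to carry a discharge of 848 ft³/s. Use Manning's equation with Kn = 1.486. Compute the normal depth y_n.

y_n = 12.2 ft

Manning's equation rearranged: A R^(2/3) = nQ / (1.486·√S) = 0.037 × 848 / (1.486 × √0.0079) = 237.6.
Try y = 13.6 ft: A R^(2/3) = 269.8 — high.
Try y = 10.7 ft: A R^(2/3) = 203.3 — low.
Try y = 12.2 ft: A R^(2/3) = 237.6 — ≈ 237.6.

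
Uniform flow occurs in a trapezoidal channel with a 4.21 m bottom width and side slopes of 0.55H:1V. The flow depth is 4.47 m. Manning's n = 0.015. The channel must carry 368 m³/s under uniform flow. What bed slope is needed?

S = 0.013

With bottom width b = 4.21 m and side slope z = 0.55: A = (b + zy)y = (4.21 + 0.55×4.47)×4.47 = 29.81 m²; P = b + 2y√(1+z²) = 4.21 + 2×4.47×1.141 = 14.41 m.
Hydraulic radius R = A/P = 29.81/14.41 = 2.068 m.
From Manning's equation, S = [nQ / (1 A R^(2/3))]² = [0.015 × 368 / (1 × 29.81 × 2.068^(2/3))]² = 0.013.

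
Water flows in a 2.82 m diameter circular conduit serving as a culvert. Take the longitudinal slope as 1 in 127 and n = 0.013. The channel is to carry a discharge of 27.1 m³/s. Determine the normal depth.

Manning's equation rearranged: A R^(2/3) = nQ / (1·√S) = 0.013 × 27.1 / (√0.007874) = 3.97.
Try y = 1.34 m: A R^(2/3) = 2.267 — too small.
Try y = 2.31 m: A R^(2/3) = 4.945 — too large.
Try y = 1.91 m: A R^(2/3) = 3.964 — matches.

y_n = 1.91 m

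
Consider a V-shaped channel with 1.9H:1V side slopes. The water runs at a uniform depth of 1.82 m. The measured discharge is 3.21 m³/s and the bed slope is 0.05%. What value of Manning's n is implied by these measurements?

For a triangular section with side slope z = 1.9: A = zy² = 1.9×1.82² = 6.294 m²; P = 2y√(1+z²) = 2×1.82×2.147 = 7.815 m.
Hydraulic radius R = A/P = 6.294/7.815 = 0.8053 m.
Rearranging Manning's equation: n = (1/Q) A R^(2/3) S^(1/2) = (1/3.21) × 6.294 × 0.8053^(2/3) × √0.0005 = 0.0379.

n = 0.0379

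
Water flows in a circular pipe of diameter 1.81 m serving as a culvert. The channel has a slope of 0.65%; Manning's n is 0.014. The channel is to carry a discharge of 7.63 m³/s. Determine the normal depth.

y_n = 1.31 m

Manning's equation rearranged: A R^(2/3) = nQ / (1·√S) = 0.014 × 7.63 / (√0.0065) = 1.325.
Trying y = 1.09 m: A R^(2/3) = 1.025 — too small.
Trying y = 1.31 m: A R^(2/3) = 1.325 — ≈ 1.325.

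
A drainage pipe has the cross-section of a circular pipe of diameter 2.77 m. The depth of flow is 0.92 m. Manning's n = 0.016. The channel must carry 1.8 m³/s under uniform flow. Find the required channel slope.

S = 0.000658

For a circular section of diameter D = 2.77 m at depth y = 0.92 m, the central angle is θ = 2 arccos(1 − 2y/D) = 2.457 rad. Then A = (D²/8)(θ − sin θ) = 1.75 m² and P = Dθ/2 = 3.403 m.
Hydraulic radius R = A/P = 1.75/3.403 = 0.5142 m.
From Manning's equation, S = [nQ / (1 A R^(2/3))]² = [0.016 × 1.8 / (1 × 1.75 × 0.5142^(2/3))]² = 0.000658.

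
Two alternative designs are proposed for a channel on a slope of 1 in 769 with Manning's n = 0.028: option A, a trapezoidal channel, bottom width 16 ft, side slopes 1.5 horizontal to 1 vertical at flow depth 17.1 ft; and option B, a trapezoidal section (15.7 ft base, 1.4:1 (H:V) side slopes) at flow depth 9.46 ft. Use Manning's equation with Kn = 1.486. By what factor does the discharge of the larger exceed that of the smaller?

Channel A: With bottom width b = 16 ft and side slope z = 1.5: A = (b + zy)y = (16 + 1.5×17.1)×17.1 = 712.2 ft²; P = b + 2y√(1+z²) = 16 + 2×17.1×1.803 = 77.65 ft. Hydraulic radius R = A/P = 712.2/77.65 = 9.172 ft. Q_A = (1.486/0.028)·712.2·9.172^(2/3)·√0.0013 = 5972 ft³/s.
Channel B: With bottom width b = 15.7 ft and side slope z = 1.4: A = (b + zy)y = (15.7 + 1.4×9.46)×9.46 = 273.8 ft²; P = b + 2y√(1+z²) = 15.7 + 2×9.46×1.72 = 48.25 ft. Hydraulic radius R = A/P = 273.8/48.25 = 5.675 ft. Q_B = (1.486/0.028)·273.8·5.675^(2/3)·√0.0013 = 1667 ft³/s.
The larger discharge is 5972 ft³/s and the smaller is 1667 ft³/s; the ratio is 3.58.

3.58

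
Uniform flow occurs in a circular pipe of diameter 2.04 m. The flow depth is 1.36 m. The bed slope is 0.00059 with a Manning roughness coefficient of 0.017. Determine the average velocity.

V = 1.01 m/s

For a circular section of diameter D = 2.04 m at depth y = 1.36 m, the central angle is θ = 2 arccos(1 − 2y/D) = 3.821 rad. Then A = (D²/8)(θ − sin θ) = 2.315 m² and P = Dθ/2 = 3.898 m.
Hydraulic radius R = A/P = 2.315/3.898 = 0.5939 m.
From Manning's equation, V = (1/n) R^(2/3) S^(1/2) = (1/0.017) × 0.5939^(2/3) × 0.00059^(1/2) = 1.01 m/s.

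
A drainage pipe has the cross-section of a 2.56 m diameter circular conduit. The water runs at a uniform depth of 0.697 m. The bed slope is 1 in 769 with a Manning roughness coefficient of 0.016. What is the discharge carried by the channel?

Q = 1.4 m³/s

For a circular section of diameter D = 2.56 m at depth y = 0.697 m, the central angle is θ = 2 arccos(1 − 2y/D) = 2.196 rad. Then A = (D²/8)(θ − sin θ) = 1.134 m² and P = Dθ/2 = 2.811 m.
Hydraulic radius R = A/P = 1.134/2.811 = 0.4036 m.
Manning's equation: Q = (1/n) A R^(2/3) S^(1/2) = (1/0.016) × 1.134 × 0.4036^(2/3) × 0.0013^(1/2) = 1.4 m³/s.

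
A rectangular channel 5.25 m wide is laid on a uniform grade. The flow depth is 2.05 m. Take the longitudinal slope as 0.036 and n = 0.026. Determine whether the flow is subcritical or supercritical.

supercritical

Flow area A = b·y = 5.25 × 2.05 = 10.76 m². Wetted perimeter P = b + 2y = 5.25 + 2×2.05 = 9.35 m.
Hydraulic radius R = A/P = 10.76/9.35 = 1.151 m.
V = (1/n) R^(2/3) √S = (1/0.026) × 1.151^(2/3) × √0.036 = 8.015 m/s. Hydraulic depth D_h = A/T = 10.76/5.25 = 2.05 m.
Froude number Fr = V/√(g·D_h) = 8.015/√(9.81×2.05) = 1.79, which is greater than 1, so the flow is supercritical.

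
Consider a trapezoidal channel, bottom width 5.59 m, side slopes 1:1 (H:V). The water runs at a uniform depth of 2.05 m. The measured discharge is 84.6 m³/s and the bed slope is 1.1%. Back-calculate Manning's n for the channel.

n = 0.024

With bottom width b = 5.59 m and side slope z = 1: A = (b + zy)y = (5.59 + 1×2.05)×2.05 = 15.66 m²; P = b + 2y√(1+z²) = 5.59 + 2×2.05×1.414 = 11.39 m.
Hydraulic radius R = A/P = 15.66/11.39 = 1.375 m.
Rearranging Manning's equation: n = (1/Q) A R^(2/3) S^(1/2) = (1/84.6) × 15.66 × 1.375^(2/3) × √0.011 = 0.024.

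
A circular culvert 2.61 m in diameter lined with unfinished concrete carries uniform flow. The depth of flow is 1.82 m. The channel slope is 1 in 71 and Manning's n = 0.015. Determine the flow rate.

For a circular section of diameter D = 2.61 m at depth y = 1.82 m, the central angle is θ = 2 arccos(1 − 2y/D) = 3.953 rad. Then A = (D²/8)(θ − sin θ) = 3.984 m² and P = Dθ/2 = 5.159 m.
Hydraulic radius R = A/P = 3.984/5.159 = 0.7722 m.
Manning's equation: Q = (1/n) A R^(2/3) S^(1/2) = (1/0.015) × 3.984 × 0.7722^(2/3) × 0.01408^(1/2) = 26.5 m³/s.

Q = 26.5 m³/s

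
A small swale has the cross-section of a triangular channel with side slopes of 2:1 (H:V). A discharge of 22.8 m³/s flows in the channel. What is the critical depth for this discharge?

At critical depth, Q² T / (g A³) = 1, i.e. A³/T = Q²/g = 22.8²/9.81 = 52.99.
At y = 2.46 m: A³/T = 180.2 — too large.
At y = 1.7 m: A³/T = 28.4 — too small.
At y = 1.93 m: A³/T = 53.56 — ≈ 52.99.

y_c = 1.93 m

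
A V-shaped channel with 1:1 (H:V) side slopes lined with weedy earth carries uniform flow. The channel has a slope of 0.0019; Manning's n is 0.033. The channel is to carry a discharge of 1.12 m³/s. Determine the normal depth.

y_n = 1.22 m

Manning's equation rearranged: A R^(2/3) = nQ / (1·√S) = 0.033 × 1.12 / (√0.0019) = 0.8479.
Try y = 0.901 m: A R^(2/3) = 0.3786 — too small.
Try y = 1.46 m: A R^(2/3) = 1.372 — too large.
Try y = 1.22 m: A R^(2/3) = 0.8497 — ≈ 0.8479.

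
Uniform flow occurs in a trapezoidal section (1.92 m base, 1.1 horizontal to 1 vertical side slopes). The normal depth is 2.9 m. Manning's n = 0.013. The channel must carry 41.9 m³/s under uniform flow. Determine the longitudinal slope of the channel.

With bottom width b = 1.92 m and side slope z = 1.1: A = (b + zy)y = (1.92 + 1.1×2.9)×2.9 = 14.82 m²; P = b + 2y√(1+z²) = 1.92 + 2×2.9×1.487 = 10.54 m.
Hydraulic radius R = A/P = 14.82/10.54 = 1.406 m.
From Manning's equation, S = [nQ / (1 A R^(2/3))]² = [0.013 × 41.9 / (1 × 14.82 × 1.406^(2/3))]² = 0.000858.

S = 0.000858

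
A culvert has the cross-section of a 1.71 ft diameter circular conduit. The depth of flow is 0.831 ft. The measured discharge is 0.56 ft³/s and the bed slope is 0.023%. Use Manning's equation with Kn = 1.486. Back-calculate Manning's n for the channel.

n = 0.025

For a circular section of diameter D = 1.71 ft at depth y = 0.831 ft, the central angle is θ = 2 arccos(1 − 2y/D) = 3.085 rad. Then A = (D²/8)(θ − sin θ) = 1.107 ft² and P = Dθ/2 = 2.638 ft.
Hydraulic radius R = A/P = 1.107/2.638 = 0.4197 ft.
Rearranging Manning's equation: n = (1.486/Q) A R^(2/3) S^(1/2) = (1.486/0.56) × 1.107 × 0.4197^(2/3) × √0.00023 = 0.025.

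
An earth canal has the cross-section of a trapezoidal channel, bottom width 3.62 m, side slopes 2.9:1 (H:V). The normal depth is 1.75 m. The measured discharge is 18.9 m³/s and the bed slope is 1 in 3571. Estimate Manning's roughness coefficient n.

With bottom width b = 3.62 m and side slope z = 2.9: A = (b + zy)y = (3.62 + 2.9×1.75)×1.75 = 15.22 m²; P = b + 2y√(1+z²) = 3.62 + 2×1.75×3.068 = 14.36 m.
Hydraulic radius R = A/P = 15.22/14.36 = 1.06 m.
Rearranging Manning's equation: n = (1/Q) A R^(2/3) S^(1/2) = (1/18.9) × 15.22 × 1.06^(2/3) × √0.00028 = 0.014.

n = 0.014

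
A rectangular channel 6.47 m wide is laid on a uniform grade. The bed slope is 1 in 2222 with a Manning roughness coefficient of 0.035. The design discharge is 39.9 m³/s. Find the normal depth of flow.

y_n = 6.16 m

Manning's equation rearranged: A R^(2/3) = nQ / (1·√S) = 0.035 × 39.9 / (√0.00045) = 65.83.
Trying y = 4.59 m: A R^(2/3) = 45.52 — low.
Trying y = 7.53 m: A R^(2/3) = 83.97 — high.
Trying y = 6.16 m: A R^(2/3) = 65.79 — close enough.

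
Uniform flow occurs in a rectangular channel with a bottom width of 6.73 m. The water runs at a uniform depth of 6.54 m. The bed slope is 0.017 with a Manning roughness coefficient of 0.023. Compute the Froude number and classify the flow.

supercritical

Flow area A = b·y = 6.73 × 6.54 = 44.01 m². Wetted perimeter P = b + 2y = 6.73 + 2×6.54 = 19.81 m.
Hydraulic radius R = A/P = 44.01/19.81 = 2.222 m.
V = (1/n) R^(2/3) √S = (1/0.023) × 2.222^(2/3) × √0.017 = 9.652 m/s. Hydraulic depth D_h = A/T = 44.01/6.73 = 6.54 m.
Froude number Fr = V/√(g·D_h) = 9.652/√(9.81×6.54) = 1.21, which is greater than 1, so the flow is supercritical.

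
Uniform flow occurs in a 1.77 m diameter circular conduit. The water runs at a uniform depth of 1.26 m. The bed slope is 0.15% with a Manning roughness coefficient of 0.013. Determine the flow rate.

For a circular section of diameter D = 1.77 m at depth y = 1.26 m, the central angle is θ = 2 arccos(1 − 2y/D) = 4.017 rad. Then A = (D²/8)(θ − sin θ) = 1.874 m² and P = Dθ/2 = 3.555 m.
Hydraulic radius R = A/P = 1.874/3.555 = 0.5271 m.
Manning's equation: Q = (1/n) A R^(2/3) S^(1/2) = (1/0.013) × 1.874 × 0.5271^(2/3) × 0.0015^(1/2) = 3.64 m³/s.

Q = 3.64 m³/s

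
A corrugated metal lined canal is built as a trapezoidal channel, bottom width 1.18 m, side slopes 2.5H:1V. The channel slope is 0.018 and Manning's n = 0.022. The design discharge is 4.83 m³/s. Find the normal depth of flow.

Manning's equation rearranged: A R^(2/3) = nQ / (1·√S) = 0.022 × 4.83 / (√0.018) = 0.792.
Try y = 0.704 m: A R^(2/3) = 1.154 — over.
Try y = 0.404 m: A R^(2/3) = 0.3638 — short.
Try y = 0.59 m: A R^(2/3) = 0.792 — matches.

y_n = 0.59 m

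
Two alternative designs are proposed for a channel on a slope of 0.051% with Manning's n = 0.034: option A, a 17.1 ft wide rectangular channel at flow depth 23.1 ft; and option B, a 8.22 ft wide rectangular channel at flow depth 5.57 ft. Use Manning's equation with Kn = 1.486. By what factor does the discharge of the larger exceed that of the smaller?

16.5

Channel A: Flow area A = b·y = 17.1 × 23.1 = 395 ft². Wetted perimeter P = b + 2y = 17.1 + 2×23.1 = 63.3 ft. Hydraulic radius R = A/P = 395/63.3 = 6.24 ft. Q_A = (1.486/0.034)·395·6.24^(2/3)·√0.00051 = 1322 ft³/s.
Channel B: Flow area A = b·y = 8.22 × 5.57 = 45.79 ft². Wetted perimeter P = b + 2y = 8.22 + 2×5.57 = 19.36 ft. Hydraulic radius R = A/P = 45.79/19.36 = 2.365 ft. Q_B = (1.486/0.034)·45.79·2.365^(2/3)·√0.00051 = 80.22 ft³/s.
The larger discharge is 1322 ft³/s and the smaller is 80.22 ft³/s; the ratio is 16.5.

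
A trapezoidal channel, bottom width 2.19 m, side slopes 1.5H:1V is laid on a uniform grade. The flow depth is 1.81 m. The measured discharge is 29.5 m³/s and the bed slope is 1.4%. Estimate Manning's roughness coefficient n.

n = 0.036

With bottom width b = 2.19 m and side slope z = 1.5: A = (b + zy)y = (2.19 + 1.5×1.81)×1.81 = 8.878 m²; P = b + 2y√(1+z²) = 2.19 + 2×1.81×1.803 = 8.716 m.
Hydraulic radius R = A/P = 8.878/8.716 = 1.019 m.
Rearranging Manning's equation: n = (1/Q) A R^(2/3) S^(1/2) = (1/29.5) × 8.878 × 1.019^(2/3) × √0.014 = 0.036.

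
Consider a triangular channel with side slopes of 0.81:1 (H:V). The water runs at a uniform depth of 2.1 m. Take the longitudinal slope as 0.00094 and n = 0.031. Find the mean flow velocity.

V = 0.75 m/s

For a triangular section with side slope z = 0.81: A = zy² = 0.81×2.1² = 3.572 m²; P = 2y√(1+z²) = 2×2.1×1.287 = 5.405 m.
Hydraulic radius R = A/P = 3.572/5.405 = 0.6609 m.
From Manning's equation, V = (1/n) R^(2/3) S^(1/2) = (1/0.031) × 0.6609^(2/3) × 0.00094^(1/2) = 0.75 m/s.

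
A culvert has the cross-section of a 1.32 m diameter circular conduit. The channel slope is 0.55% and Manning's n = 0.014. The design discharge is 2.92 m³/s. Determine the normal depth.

y_n = 0.929 m

Manning's equation rearranged: A R^(2/3) = nQ / (1·√S) = 0.014 × 2.92 / (√0.0055) = 0.5512.
Trying y = 0.647 m: A R^(2/3) = 0.3159 — too small.
Trying y = 1.03 m: A R^(2/3) = 0.6227 — too large.
Trying y = 0.929 m: A R^(2/3) = 0.551 — ≈ 0.5512.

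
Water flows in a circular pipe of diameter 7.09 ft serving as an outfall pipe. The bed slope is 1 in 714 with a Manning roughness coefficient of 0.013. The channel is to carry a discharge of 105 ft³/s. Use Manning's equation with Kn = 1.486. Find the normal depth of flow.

y_n = 3.22 ft

Manning's equation rearranged: A R^(2/3) = nQ / (1.486·√S) = 0.013 × 105 / (1.486 × √0.001401) = 24.54.
Trying y = 3.88 ft: A R^(2/3) = 33.59 — high.
Trying y = 2.32 ft: A R^(2/3) = 13.38 — low.
Trying y = 3.22 ft: A R^(2/3) = 24.48 — ≈ 24.54.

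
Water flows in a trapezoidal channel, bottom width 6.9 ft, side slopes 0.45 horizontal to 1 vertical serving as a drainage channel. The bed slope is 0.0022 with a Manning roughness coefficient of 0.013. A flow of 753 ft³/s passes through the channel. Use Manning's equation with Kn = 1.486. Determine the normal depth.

y_n = 6.7 ft

Manning's equation rearranged: A R^(2/3) = nQ / (1.486·√S) = 0.013 × 753 / (1.486 × √0.0022) = 140.4.
At y = 5.1 ft: A R^(2/3) = 88.51 — short.
At y = 8.35 ft: A R^(2/3) = 206.3 — over.
At y = 6.7 ft: A R^(2/3) = 140.5 — matches.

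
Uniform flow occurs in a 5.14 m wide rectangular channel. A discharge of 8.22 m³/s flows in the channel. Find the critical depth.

y_c = 0.639 m

For a rectangular channel, critical depth y_c = (q²/g)^(1/3) where q = Q/b = 8.22/5.14 = 1.599 m²/s.
So y_c = (1.599²/9.81)^(1/3) = 0.639 m.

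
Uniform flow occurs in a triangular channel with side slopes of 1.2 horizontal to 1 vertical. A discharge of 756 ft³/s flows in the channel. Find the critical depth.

y_c = 7.56 ft

At critical depth, Q² T / (g A³) = 1, i.e. A³/T = Q²/g = 756²/32.2 = 17750.
At y = 6.01 ft: A³/T = 5646 — short.
At y = 9.63 ft: A³/T = 59630 — over.
At y = 7.56 ft: A³/T = 17780 — matches.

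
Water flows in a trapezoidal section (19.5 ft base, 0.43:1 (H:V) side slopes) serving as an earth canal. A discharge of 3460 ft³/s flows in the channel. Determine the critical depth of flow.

At critical depth, Q² T / (g A³) = 1, i.e. A³/T = Q²/g = 3460²/32.2 = 371800.
At y = 11.6 ft: A³/T = 777600 — too large.
At y = 7.56 ft: A³/T = 195700 — too small.
At y = 9.24 ft: A³/T = 371700 — matches.

y_c = 9.24 ft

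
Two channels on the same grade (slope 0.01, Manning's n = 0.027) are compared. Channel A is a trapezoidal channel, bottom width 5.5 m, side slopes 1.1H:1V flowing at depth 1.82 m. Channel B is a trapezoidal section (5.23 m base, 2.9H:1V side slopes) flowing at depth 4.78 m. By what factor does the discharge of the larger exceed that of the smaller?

11

Channel A: With bottom width b = 5.5 m and side slope z = 1.1: A = (b + zy)y = (5.5 + 1.1×1.82)×1.82 = 13.65 m²; P = b + 2y√(1+z²) = 5.5 + 2×1.82×1.487 = 10.91 m. Hydraulic radius R = A/P = 13.65/10.91 = 1.251 m. Q_A = (1/0.027)·13.65·1.251^(2/3)·√0.01 = 58.72 m³/s.
Channel B: With bottom width b = 5.23 m and side slope z = 2.9: A = (b + zy)y = (5.23 + 2.9×4.78)×4.78 = 91.26 m²; P = b + 2y√(1+z²) = 5.23 + 2×4.78×3.068 = 34.56 m. Hydraulic radius R = A/P = 91.26/34.56 = 2.641 m. Q_B = (1/0.027)·91.26·2.641^(2/3)·√0.01 = 645.8 m³/s.
The larger discharge is 645.8 m³/s and the smaller is 58.72 m³/s; the ratio is 11.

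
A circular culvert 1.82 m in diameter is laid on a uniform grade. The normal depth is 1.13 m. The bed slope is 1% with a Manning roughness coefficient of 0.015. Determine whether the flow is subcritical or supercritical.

supercritical

For a circular section of diameter D = 1.82 m at depth y = 1.13 m, the central angle is θ = 2 arccos(1 − 2y/D) = 3.63 rad. Then A = (D²/8)(θ − sin θ) = 1.697 m² and P = Dθ/2 = 3.303 m.
Hydraulic radius R = A/P = 1.697/3.303 = 0.5138 m.
V = (1/n) R^(2/3) √S = (1/0.015) × 0.5138^(2/3) × √0.01 = 4.277 m/s. Hydraulic depth D_h = A/T = 1.697/1.766 = 0.9611 m.
Froude number Fr = V/√(g·D_h) = 4.277/√(9.81×0.9611) = 1.39, which is greater than 1, so the flow is supercritical.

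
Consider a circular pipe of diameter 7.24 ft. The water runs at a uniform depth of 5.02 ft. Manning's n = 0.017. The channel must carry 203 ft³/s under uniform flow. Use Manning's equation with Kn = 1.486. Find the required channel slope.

S = 0.00211

For a circular section of diameter D = 7.24 ft at depth y = 5.02 ft, the central angle is θ = 2 arccos(1 − 2y/D) = 3.936 rad. Then A = (D²/8)(θ − sin θ) = 30.46 ft² and P = Dθ/2 = 14.25 ft.
Hydraulic radius R = A/P = 30.46/14.25 = 2.138 ft.
From Manning's equation, S = [nQ / (1.486 A R^(2/3))]² = [0.017 × 203 / (1.486 × 30.46 × 2.138^(2/3))]² = 0.00211.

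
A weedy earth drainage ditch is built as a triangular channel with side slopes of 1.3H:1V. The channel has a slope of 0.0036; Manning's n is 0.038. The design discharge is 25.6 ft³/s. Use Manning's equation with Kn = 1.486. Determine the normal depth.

y_n = 2.8 ft

Manning's equation rearranged: A R^(2/3) = nQ / (1.486·√S) = 0.038 × 25.6 / (1.486 × √0.0036) = 10.91.
Trying y = 3.55 ft: A R^(2/3) = 20.57 — high.
Trying y = 2.12 ft: A R^(2/3) = 5.202 — low.
Trying y = 2.8 ft: A R^(2/3) = 10.92 — close enough.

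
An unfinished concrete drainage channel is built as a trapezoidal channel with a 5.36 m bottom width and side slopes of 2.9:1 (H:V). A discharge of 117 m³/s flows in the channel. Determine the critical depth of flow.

y_c = 2.42 m

At critical depth, Q² T / (g A³) = 1, i.e. A³/T = Q²/g = 117²/9.81 = 1395.
Try y = 3.01 m: A³/T = 3342 — too large.
Try y = 1.91 m: A³/T = 548.8 — too small.
Try y = 2.42 m: A³/T = 1386 — ≈ 1395.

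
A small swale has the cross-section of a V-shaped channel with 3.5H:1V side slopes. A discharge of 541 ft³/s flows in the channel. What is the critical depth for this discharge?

y_c = 4.31 ft

At critical depth, Q² T / (g A³) = 1, i.e. A³/T = Q²/g = 541²/32.2 = 9089.
Trying y = 5.27 ft: A³/T = 24900 — high.
Trying y = 3.86 ft: A³/T = 5249 — low.
Trying y = 4.31 ft: A³/T = 9109 — matches.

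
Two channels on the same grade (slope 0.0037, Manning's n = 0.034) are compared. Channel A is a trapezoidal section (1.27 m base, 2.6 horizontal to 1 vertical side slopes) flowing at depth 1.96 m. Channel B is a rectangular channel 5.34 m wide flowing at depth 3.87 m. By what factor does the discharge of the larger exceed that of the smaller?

Channel A: With bottom width b = 1.27 m and side slope z = 2.6: A = (b + zy)y = (1.27 + 2.6×1.96)×1.96 = 12.48 m²; P = b + 2y√(1+z²) = 1.27 + 2×1.96×2.786 = 12.19 m. Hydraulic radius R = A/P = 12.48/12.19 = 1.024 m. Q_A = (1/0.034)·12.48·1.024^(2/3)·√0.0037 = 22.67 m³/s.
Channel B: Flow area A = b·y = 5.34 × 3.87 = 20.67 m². Wetted perimeter P = b + 2y = 5.34 + 2×3.87 = 13.08 m. Hydraulic radius R = A/P = 20.67/13.08 = 1.58 m. Q_B = (1/0.034)·20.67·1.58^(2/3)·√0.0037 = 50.15 m³/s.
The larger discharge is 50.15 m³/s and the smaller is 22.67 m³/s; the ratio is 2.21.

2.21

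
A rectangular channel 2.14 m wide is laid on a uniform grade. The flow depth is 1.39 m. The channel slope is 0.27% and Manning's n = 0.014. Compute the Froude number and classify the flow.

Flow area A = b·y = 2.14 × 1.39 = 2.975 m². Wetted perimeter P = b + 2y = 2.14 + 2×1.39 = 4.92 m.
Hydraulic radius R = A/P = 2.975/4.92 = 0.6046 m.
V = (1/n) R^(2/3) √S = (1/0.014) × 0.6046^(2/3) × √0.0027 = 2.654 m/s. Hydraulic depth D_h = A/T = 2.975/2.14 = 1.39 m.
Froude number Fr = V/√(g·D_h) = 2.654/√(9.81×1.39) = 0.719, which is less than 1, so the flow is subcritical.

subcritical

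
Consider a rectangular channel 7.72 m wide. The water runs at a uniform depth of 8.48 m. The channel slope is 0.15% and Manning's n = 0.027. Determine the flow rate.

Q = 180 m³/s

Flow area A = b·y = 7.72 × 8.48 = 65.47 m². Wetted perimeter P = b + 2y = 7.72 + 2×8.48 = 24.68 m.
Hydraulic radius R = A/P = 65.47/24.68 = 2.653 m.
Manning's equation: Q = (1/n) A R^(2/3) S^(1/2) = (1/0.027) × 65.47 × 2.653^(2/3) × 0.0015^(1/2) = 180 m³/s.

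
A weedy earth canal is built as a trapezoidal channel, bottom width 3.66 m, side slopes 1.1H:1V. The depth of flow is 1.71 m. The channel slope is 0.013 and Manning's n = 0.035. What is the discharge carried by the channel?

With bottom width b = 3.66 m and side slope z = 1.1: A = (b + zy)y = (3.66 + 1.1×1.71)×1.71 = 9.475 m²; P = b + 2y√(1+z²) = 3.66 + 2×1.71×1.487 = 8.744 m.
Hydraulic radius R = A/P = 9.475/8.744 = 1.084 m.
Manning's equation: Q = (1/n) A R^(2/3) S^(1/2) = (1/0.035) × 9.475 × 1.084^(2/3) × 0.013^(1/2) = 32.6 m³/s.

Q = 32.6 m³/s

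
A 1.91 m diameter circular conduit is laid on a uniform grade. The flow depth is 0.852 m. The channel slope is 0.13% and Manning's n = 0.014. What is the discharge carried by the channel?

Q = 1.85 m³/s

For a circular section of diameter D = 1.91 m at depth y = 0.852 m, the central angle is θ = 2 arccos(1 − 2y/D) = 2.925 rad. Then A = (D²/8)(θ − sin θ) = 1.236 m² and P = Dθ/2 = 2.794 m.
Hydraulic radius R = A/P = 1.236/2.794 = 0.4425 m.
Manning's equation: Q = (1/n) A R^(2/3) S^(1/2) = (1/0.014) × 1.236 × 0.4425^(2/3) × 0.0013^(1/2) = 1.85 m³/s.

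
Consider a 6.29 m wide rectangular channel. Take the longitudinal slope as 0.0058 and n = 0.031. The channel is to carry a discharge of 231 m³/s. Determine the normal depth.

Manning's equation rearranged: A R^(2/3) = nQ / (1·√S) = 0.031 × 231 / (√0.0058) = 94.03.
At y = 6.84 m: A R^(2/3) = 71.77 — short.
At y = 10.5 m: A R^(2/3) = 119.1 — over.
At y = 8.58 m: A R^(2/3) = 94.07 — matches.

y_n = 8.58 m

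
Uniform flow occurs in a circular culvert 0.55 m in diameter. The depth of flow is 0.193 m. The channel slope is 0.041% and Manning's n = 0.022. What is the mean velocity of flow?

For a circular section of diameter D = 0.55 m at depth y = 0.193 m, the central angle is θ = 2 arccos(1 − 2y/D) = 2.536 rad. Then A = (D²/8)(θ − sin θ) = 0.07437 m² and P = Dθ/2 = 0.6974 m.
Hydraulic radius R = A/P = 0.07437/0.6974 = 0.1066 m.
From Manning's equation, V = (1/n) R^(2/3) S^(1/2) = (1/0.022) × 0.1066^(2/3) × 0.00041^(1/2) = 0.207 m/s.

V = 0.207 m/s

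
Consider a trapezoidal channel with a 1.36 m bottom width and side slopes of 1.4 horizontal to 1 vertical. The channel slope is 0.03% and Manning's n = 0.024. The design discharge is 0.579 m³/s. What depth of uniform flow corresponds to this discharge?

y_n = 0.645 m

Manning's equation rearranged: A R^(2/3) = nQ / (1·√S) = 0.024 × 0.579 / (√0.0003) = 0.8023.
Try y = 0.51 m: A R^(2/3) = 0.5148 — too small.
Try y = 0.756 m: A R^(2/3) = 1.092 — too large.
Try y = 0.645 m: A R^(2/3) = 0.8027 — matches.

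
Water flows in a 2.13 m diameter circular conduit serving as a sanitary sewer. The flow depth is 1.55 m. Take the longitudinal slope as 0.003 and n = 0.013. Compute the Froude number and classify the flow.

For a circular section of diameter D = 2.13 m at depth y = 1.55 m, the central angle is θ = 2 arccos(1 − 2y/D) = 4.087 rad. Then A = (D²/8)(θ − sin θ) = 2.778 m² and P = Dθ/2 = 4.353 m.
Hydraulic radius R = A/P = 2.778/4.353 = 0.6381 m.
V = (1/n) R^(2/3) √S = (1/0.013) × 0.6381^(2/3) × √0.003 = 3.123 m/s. Hydraulic depth D_h = A/T = 2.778/1.896 = 1.465 m.
Froude number Fr = V/√(g·D_h) = 3.123/√(9.81×1.465) = 0.824, which is less than 1, so the flow is subcritical.

subcritical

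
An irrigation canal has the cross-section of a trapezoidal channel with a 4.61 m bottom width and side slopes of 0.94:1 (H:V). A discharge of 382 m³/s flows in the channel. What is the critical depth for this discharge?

y_c = 6.02 m

At critical depth, Q² T / (g A³) = 1, i.e. A³/T = Q²/g = 382²/9.81 = 14880.
At y = 6.55 m: A³/T = 20730 — over.
At y = 4.66 m: A³/T = 5500 — short.
At y = 6.02 m: A³/T = 14830 — close enough.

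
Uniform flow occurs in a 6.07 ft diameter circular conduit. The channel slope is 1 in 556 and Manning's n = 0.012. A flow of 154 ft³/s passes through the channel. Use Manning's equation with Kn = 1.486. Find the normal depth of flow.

Manning's equation rearranged: A R^(2/3) = nQ / (1.486·√S) = 0.012 × 154 / (1.486 × √0.001799) = 29.32.
Try y = 3.54 ft: A R^(2/3) = 24.57 — too small.
Try y = 3.99 ft: A R^(2/3) = 29.37 — ≈ 29.32.

y_n = 3.99 ft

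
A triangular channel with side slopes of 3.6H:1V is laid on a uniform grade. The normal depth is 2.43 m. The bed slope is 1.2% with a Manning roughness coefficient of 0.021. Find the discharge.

Q = 123 m³/s

For a triangular section with side slope z = 3.6: A = zy² = 3.6×2.43² = 21.26 m²; P = 2y√(1+z²) = 2×2.43×3.736 = 18.16 m.
Hydraulic radius R = A/P = 21.26/18.16 = 1.171 m.
Manning's equation: Q = (1/n) A R^(2/3) S^(1/2) = (1/0.021) × 21.26 × 1.171^(2/3) × 0.012^(1/2) = 123 m³/s.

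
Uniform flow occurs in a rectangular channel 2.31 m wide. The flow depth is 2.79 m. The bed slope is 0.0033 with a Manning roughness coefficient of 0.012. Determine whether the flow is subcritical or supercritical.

subcritical

Flow area A = b·y = 2.31 × 2.79 = 6.445 m². Wetted perimeter P = b + 2y = 2.31 + 2×2.79 = 7.89 m.
Hydraulic radius R = A/P = 6.445/7.89 = 0.8168 m.
V = (1/n) R^(2/3) √S = (1/0.012) × 0.8168^(2/3) × √0.0033 = 4.183 m/s. Hydraulic depth D_h = A/T = 6.445/2.31 = 2.79 m.
Froude number Fr = V/√(g·D_h) = 4.183/√(9.81×2.79) = 0.8, which is less than 1, so the flow is subcritical.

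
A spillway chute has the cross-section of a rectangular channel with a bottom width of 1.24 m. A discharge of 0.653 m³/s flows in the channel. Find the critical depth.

For a rectangular channel, critical depth y_c = (q²/g)^(1/3) where q = Q/b = 0.653/1.24 = 0.5266 m²/s.
So y_c = (0.5266²/9.81)^(1/3) = 0.305 m.

y_c = 0.305 m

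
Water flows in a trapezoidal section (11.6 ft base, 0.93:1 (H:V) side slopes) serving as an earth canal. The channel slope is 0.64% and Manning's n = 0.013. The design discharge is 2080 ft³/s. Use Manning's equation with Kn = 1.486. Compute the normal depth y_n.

Manning's equation rearranged: A R^(2/3) = nQ / (1.486·√S) = 0.013 × 2080 / (1.486 × √0.0064) = 227.5.
Try y = 4.72 ft: A R^(2/3) = 159.8 — short.
Try y = 6.22 ft: A R^(2/3) = 262.5 — over.
Try y = 5.75 ft: A R^(2/3) = 227.6 — close enough.

y_n = 5.75 ft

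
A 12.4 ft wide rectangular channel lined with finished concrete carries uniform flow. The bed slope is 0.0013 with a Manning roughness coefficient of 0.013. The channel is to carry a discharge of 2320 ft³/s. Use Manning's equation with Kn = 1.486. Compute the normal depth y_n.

Manning's equation rearranged: A R^(2/3) = nQ / (1.486·√S) = 0.013 × 2320 / (1.486 × √0.0013) = 562.9.
Trying y = 13.4 ft: A R^(2/3) = 435.2 — low.
Trying y = 16.6 ft: A R^(2/3) = 562.2 — matches.

y_n = 16.6 ft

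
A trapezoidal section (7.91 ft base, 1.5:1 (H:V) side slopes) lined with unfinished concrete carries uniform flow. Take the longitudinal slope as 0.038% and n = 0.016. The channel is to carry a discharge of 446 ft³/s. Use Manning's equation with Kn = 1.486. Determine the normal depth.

Manning's equation rearranged: A R^(2/3) = nQ / (1.486·√S) = 0.016 × 446 / (1.486 × √0.00038) = 246.3.
Try y = 6.82 ft: A R^(2/3) = 301.6 — over.
Try y = 5.52 ft: A R^(2/3) = 194.6 — short.
Try y = 6.19 ft: A R^(2/3) = 246.3 — ≈ 246.3.

y_n = 6.19 ft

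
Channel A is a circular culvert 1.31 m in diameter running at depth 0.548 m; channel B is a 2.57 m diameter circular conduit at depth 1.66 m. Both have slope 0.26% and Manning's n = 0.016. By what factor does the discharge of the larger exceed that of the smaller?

Channel A: For a circular section of diameter D = 1.31 m at depth y = 0.548 m, the central angle is θ = 2 arccos(1 − 2y/D) = 2.813 rad. Then A = (D²/8)(θ − sin θ) = 0.5344 m² and P = Dθ/2 = 1.843 m. Hydraulic radius R = A/P = 0.5344/1.843 = 0.29 m. Q_A = (1/0.016)·0.5344·0.29^(2/3)·√0.0026 = 0.7461 m³/s.
Channel B: For a circular section of diameter D = 2.57 m at depth y = 1.66 m, the central angle is θ = 2 arccos(1 − 2y/D) = 3.734 rad. Then A = (D²/8)(θ − sin θ) = 3.544 m² and P = Dθ/2 = 4.798 m. Hydraulic radius R = A/P = 3.544/4.798 = 0.7386 m. Q_B = (1/0.016)·3.544·0.7386^(2/3)·√0.0026 = 9.227 m³/s.
The larger discharge is 9.227 m³/s and the smaller is 0.7461 m³/s; the ratio is 12.4.

12.4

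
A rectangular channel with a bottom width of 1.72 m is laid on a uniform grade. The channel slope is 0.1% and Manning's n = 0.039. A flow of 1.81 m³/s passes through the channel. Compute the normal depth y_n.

Manning's equation rearranged: A R^(2/3) = nQ / (1·√S) = 0.039 × 1.81 / (√0.001) = 2.232.
Try y = 1.38 m: A R^(2/3) = 1.554 — too small.
Try y = 2 m: A R^(2/3) = 2.451 — too large.
Try y = 1.85 m: A R^(2/3) = 2.231 — close enough.

y_n = 1.85 m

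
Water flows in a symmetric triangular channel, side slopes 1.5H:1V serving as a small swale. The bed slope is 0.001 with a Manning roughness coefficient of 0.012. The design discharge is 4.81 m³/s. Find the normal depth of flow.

y_n = 1.34 m

Manning's equation rearranged: A R^(2/3) = nQ / (1·√S) = 0.012 × 4.81 / (√0.001) = 1.825.
At y = 1.57 m: A R^(2/3) = 2.783 — high.
At y = 0.921 m: A R^(2/3) = 0.6712 — low.
At y = 1.34 m: A R^(2/3) = 1.824 — matches.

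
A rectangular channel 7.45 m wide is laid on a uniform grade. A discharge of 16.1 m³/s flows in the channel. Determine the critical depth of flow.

y_c = 0.781 m

For a rectangular channel, critical depth y_c = (q²/g)^(1/3) where q = Q/b = 16.1/7.45 = 2.161 m²/s.
So y_c = (2.161²/9.81)^(1/3) = 0.781 m.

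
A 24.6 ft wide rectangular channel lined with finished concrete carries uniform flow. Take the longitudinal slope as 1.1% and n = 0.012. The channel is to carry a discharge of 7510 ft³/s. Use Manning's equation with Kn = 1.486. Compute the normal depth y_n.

y_n = 8.15 ft

Manning's equation rearranged: A R^(2/3) = nQ / (1.486·√S) = 0.012 × 7510 / (1.486 × √0.011) = 578.2.
Try y = 6.14 ft: A R^(2/3) = 386.6 — too small.
Try y = 8.15 ft: A R^(2/3) = 578.5 — close enough.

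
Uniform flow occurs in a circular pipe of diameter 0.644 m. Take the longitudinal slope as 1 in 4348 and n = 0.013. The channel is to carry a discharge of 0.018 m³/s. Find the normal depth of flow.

y_n = 0.174 m

Manning's equation rearranged: A R^(2/3) = nQ / (1·√S) = 0.013 × 0.018 / (√0.00023) = 0.01543.
At y = 0.155 m: A R^(2/3) = 0.01225 — short.
At y = 0.174 m: A R^(2/3) = 0.01539 — close enough.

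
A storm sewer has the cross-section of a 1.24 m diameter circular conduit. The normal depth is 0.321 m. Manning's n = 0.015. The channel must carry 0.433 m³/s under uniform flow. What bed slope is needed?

S = 0.0064

For a circular section of diameter D = 1.24 m at depth y = 0.321 m, the central angle is θ = 2 arccos(1 − 2y/D) = 2.135 rad. Then A = (D²/8)(θ − sin θ) = 0.248 m² and P = Dθ/2 = 1.324 m.
Hydraulic radius R = A/P = 0.248/1.324 = 0.1873 m.
From Manning's equation, S = [nQ / (1 A R^(2/3))]² = [0.015 × 0.433 / (1 × 0.248 × 0.1873^(2/3))]² = 0.0064.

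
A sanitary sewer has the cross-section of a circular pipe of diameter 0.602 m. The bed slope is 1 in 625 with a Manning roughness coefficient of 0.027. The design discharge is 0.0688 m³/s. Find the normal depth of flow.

y_n = 0.328 m

Manning's equation rearranged: A R^(2/3) = nQ / (1·√S) = 0.027 × 0.0688 / (√0.0016) = 0.04644.
At y = 0.359 m: A R^(2/3) = 0.0536 — high.
At y = 0.328 m: A R^(2/3) = 0.04645 — ≈ 0.04644.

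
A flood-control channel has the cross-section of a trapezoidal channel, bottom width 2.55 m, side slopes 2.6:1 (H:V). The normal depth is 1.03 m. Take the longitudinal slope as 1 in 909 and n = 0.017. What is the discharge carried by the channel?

Q = 7.88 m³/s

With bottom width b = 2.55 m and side slope z = 2.6: A = (b + zy)y = (2.55 + 2.6×1.03)×1.03 = 5.385 m²; P = b + 2y√(1+z²) = 2.55 + 2×1.03×2.786 = 8.288 m.
Hydraulic radius R = A/P = 5.385/8.288 = 0.6497 m.
Manning's equation: Q = (1/n) A R^(2/3) S^(1/2) = (1/0.017) × 5.385 × 0.6497^(2/3) × 0.0011^(1/2) = 7.88 m³/s.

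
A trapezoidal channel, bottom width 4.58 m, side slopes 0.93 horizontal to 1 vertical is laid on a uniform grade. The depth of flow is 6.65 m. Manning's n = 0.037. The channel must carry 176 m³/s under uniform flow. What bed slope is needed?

With bottom width b = 4.58 m and side slope z = 0.93: A = (b + zy)y = (4.58 + 0.93×6.65)×6.65 = 71.58 m²; P = b + 2y√(1+z²) = 4.58 + 2×6.65×1.366 = 22.74 m.
Hydraulic radius R = A/P = 71.58/22.74 = 3.148 m.
From Manning's equation, S = [nQ / (1 A R^(2/3))]² = [0.037 × 176 / (1 × 71.58 × 3.148^(2/3))]² = 0.00179.

S = 0.00179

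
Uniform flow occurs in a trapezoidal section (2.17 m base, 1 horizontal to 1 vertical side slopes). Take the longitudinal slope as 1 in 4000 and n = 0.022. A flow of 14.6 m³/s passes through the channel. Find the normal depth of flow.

Manning's equation rearranged: A R^(2/3) = nQ / (1·√S) = 0.022 × 14.6 / (√0.00025) = 20.31.
At y = 3.55 m: A R^(2/3) = 28.5 — over.
At y = 3.03 m: A R^(2/3) = 20.34 — matches.

y_n = 3.03 m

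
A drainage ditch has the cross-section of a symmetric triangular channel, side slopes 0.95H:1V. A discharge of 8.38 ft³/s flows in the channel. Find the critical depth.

At critical depth, Q² T / (g A³) = 1, i.e. A³/T = Q²/g = 8.38²/32.2 = 2.181.
Try y = 1.72 ft: A³/T = 6.793 — high.
Try y = 0.934 ft: A³/T = 0.3207 — low.
Try y = 1.37 ft: A³/T = 2.178 — close enough.

y_c = 1.37 ft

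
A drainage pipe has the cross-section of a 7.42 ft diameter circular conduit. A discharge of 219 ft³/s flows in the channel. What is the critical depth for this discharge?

At critical depth, Q² T / (g A³) = 1, i.e. A³/T = Q²/g = 219²/32.2 = 1489.
Trying y = 2.75 ft: A³/T = 432.2 — short.
Trying y = 4.33 ft: A³/T = 2458 — over.
Trying y = 3.8 ft: A³/T = 1493 — matches.

y_c = 3.8 ft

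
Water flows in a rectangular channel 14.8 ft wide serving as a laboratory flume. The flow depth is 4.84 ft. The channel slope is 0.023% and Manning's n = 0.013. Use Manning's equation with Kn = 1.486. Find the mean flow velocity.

Flow area A = b·y = 14.8 × 4.84 = 71.63 ft². Wetted perimeter P = b + 2y = 14.8 + 2×4.84 = 24.48 ft.
Hydraulic radius R = A/P = 71.63/24.48 = 2.926 ft.
From Manning's equation, V = (1.486/n) R^(2/3) S^(1/2) = (1.486/0.013) × 2.926^(2/3) × 0.00023^(1/2) = 3.55 ft/s.

V = 3.55 ft/s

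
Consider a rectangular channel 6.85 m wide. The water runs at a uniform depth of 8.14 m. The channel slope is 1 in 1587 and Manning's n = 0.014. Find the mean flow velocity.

Flow area A = b·y = 6.85 × 8.14 = 55.76 m². Wetted perimeter P = b + 2y = 6.85 + 2×8.14 = 23.13 m.
Hydraulic radius R = A/P = 55.76/23.13 = 2.411 m.
From Manning's equation, V = (1/n) R^(2/3) S^(1/2) = (1/0.014) × 2.411^(2/3) × 0.0006301^(1/2) = 3.22 m/s.

V = 3.22 m/s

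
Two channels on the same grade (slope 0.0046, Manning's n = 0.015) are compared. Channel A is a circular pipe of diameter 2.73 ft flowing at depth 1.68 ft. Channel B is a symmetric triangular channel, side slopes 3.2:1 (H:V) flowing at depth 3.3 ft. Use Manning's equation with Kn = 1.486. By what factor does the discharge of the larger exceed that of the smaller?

Channel A: For a circular section of diameter D = 2.73 ft at depth y = 1.68 ft, the central angle is θ = 2 arccos(1 − 2y/D) = 3.607 rad. Then A = (D²/8)(θ − sin θ) = 3.779 ft² and P = Dθ/2 = 4.924 ft. Hydraulic radius R = A/P = 3.779/4.924 = 0.7675 ft. Q_A = (1.486/0.015)·3.779·0.7675^(2/3)·√0.0046 = 21.28 ft³/s.
Channel B: For a triangular section with side slope z = 3.2: A = zy² = 3.2×3.3² = 34.85 ft²; P = 2y√(1+z²) = 2×3.3×3.353 = 22.13 ft. Hydraulic radius R = A/P = 34.85/22.13 = 1.575 ft. Q_B = (1.486/0.015)·34.85·1.575^(2/3)·√0.0046 = 316.9 ft³/s.
The larger discharge is 316.9 ft³/s and the smaller is 21.28 ft³/s; the ratio is 14.9.

14.9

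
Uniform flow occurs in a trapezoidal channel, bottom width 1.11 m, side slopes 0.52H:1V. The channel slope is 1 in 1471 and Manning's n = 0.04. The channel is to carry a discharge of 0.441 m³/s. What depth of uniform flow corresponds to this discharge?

y_n = 0.795 m

Manning's equation rearranged: A R^(2/3) = nQ / (1·√S) = 0.04 × 0.441 / (√0.0006798) = 0.6766.
At y = 0.941 m: A R^(2/3) = 0.9043 — over.
At y = 0.692 m: A R^(2/3) = 0.5345 — short.
At y = 0.795 m: A R^(2/3) = 0.6763 — ≈ 0.6766.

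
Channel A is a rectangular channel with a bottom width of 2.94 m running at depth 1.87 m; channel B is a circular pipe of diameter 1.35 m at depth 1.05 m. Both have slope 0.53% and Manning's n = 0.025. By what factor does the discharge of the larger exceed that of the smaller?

7.33

Channel A: Flow area A = b·y = 2.94 × 1.87 = 5.498 m². Wetted perimeter P = b + 2y = 2.94 + 2×1.87 = 6.68 m. Hydraulic radius R = A/P = 5.498/6.68 = 0.823 m. Q_A = (1/0.025)·5.498·0.823^(2/3)·√0.0053 = 14.06 m³/s.
Channel B: For a circular section of diameter D = 1.35 m at depth y = 1.05 m, the central angle is θ = 2 arccos(1 − 2y/D) = 4.32 rad. Then A = (D²/8)(θ − sin θ) = 1.195 m² and P = Dθ/2 = 2.916 m. Hydraulic radius R = A/P = 1.195/2.916 = 0.4097 m. Q_B = (1/0.025)·1.195·0.4097^(2/3)·√0.0053 = 1.919 m³/s.
The larger discharge is 14.06 m³/s and the smaller is 1.919 m³/s; the ratio is 7.33.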